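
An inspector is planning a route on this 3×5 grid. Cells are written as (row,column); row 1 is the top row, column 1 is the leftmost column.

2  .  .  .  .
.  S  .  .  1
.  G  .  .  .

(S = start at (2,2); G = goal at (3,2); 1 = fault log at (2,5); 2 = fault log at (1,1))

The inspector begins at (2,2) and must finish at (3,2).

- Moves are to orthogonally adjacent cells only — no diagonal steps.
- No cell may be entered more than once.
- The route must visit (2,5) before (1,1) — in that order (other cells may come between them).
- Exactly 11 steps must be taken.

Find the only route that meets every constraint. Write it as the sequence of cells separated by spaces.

The waypoints must appear in the order (2,5), (1,1), with no cell reused.
Route from (2,2): 3× right (reaching (2,5)), up to (1,5), 4× left (reaching (1,1)), 2× down (reaching (3,1)), right to (3,2) — 11 moves in all.
Check: order respected (1 at step 3, 2 at step 8); 11 moves as required.

(2,2) (2,3) (2,4) (2,5) (1,5) (1,4) (1,3) (1,2) (1,1) (2,1) (3,1) (3,2)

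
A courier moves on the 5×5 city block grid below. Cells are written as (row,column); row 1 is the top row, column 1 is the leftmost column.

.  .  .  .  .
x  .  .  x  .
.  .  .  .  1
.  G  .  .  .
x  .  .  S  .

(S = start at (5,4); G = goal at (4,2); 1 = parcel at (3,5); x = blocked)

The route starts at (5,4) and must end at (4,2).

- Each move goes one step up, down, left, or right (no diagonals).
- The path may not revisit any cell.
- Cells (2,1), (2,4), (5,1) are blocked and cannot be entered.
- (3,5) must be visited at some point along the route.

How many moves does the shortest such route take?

7

Any route passes through (3,5) somewhere between (5,4) and (4,2). Summing Manhattan distances along the two legs ((5,4) → (3,5) → (4,2)) gives a lower bound of 3 + 4 = 7 moves.
A route of 7 moves achieves this: (5,4) → (4,4) → (4,5) → (3,5) → (3,4) → (3,3) → (4,3) → (4,2).
Since 7 matches the lower bound, it is optimal.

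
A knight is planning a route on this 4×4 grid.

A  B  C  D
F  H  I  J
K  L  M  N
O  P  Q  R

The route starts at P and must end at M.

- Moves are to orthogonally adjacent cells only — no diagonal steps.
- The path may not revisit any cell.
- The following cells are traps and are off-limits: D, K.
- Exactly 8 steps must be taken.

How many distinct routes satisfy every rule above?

4

Need simple routes of exactly 8 moves from P to M (Manhattan distance 2, so 3 moves are spent on a detour and 3 undoing it).
Enumerating: P L H B C I J N M | P L H F A B C I M | P L H I J N R Q M | P Q R N J I H L M.
That gives 4 routes.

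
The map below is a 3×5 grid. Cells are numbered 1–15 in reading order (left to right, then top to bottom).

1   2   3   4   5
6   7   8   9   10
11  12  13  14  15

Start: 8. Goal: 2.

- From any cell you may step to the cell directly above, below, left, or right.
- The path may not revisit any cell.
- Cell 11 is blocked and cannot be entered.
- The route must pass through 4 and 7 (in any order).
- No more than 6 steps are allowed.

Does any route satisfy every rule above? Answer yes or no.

no

Exhausting the options from 8, every branch either dead-ends against blocked cells, would have to re-enter a cell already used, runs past the 6-move limit, or reaches the goal with a constraint still unmet.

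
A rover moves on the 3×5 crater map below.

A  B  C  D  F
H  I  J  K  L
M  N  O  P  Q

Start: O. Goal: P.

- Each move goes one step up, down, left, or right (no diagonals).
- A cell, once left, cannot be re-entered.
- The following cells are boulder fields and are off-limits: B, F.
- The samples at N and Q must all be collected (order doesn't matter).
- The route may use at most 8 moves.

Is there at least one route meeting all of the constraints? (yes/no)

yes

One route that works: O → N → I → J → K → L → Q → P.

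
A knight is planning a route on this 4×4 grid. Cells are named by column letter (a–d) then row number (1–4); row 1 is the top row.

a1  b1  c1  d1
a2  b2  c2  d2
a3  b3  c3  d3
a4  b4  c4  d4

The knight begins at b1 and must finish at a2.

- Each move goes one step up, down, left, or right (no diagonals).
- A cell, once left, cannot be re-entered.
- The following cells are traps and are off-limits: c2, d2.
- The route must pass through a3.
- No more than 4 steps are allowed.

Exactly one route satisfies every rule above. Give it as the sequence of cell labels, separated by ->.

The budget equals the shortest possible length, so every move has to be on a shortest route through the required cells.
Route from b1: 2× down (reaching b3), left to a3, up to a2 — 4 moves in all.
Check: all required cells visited; 4 ≤ 4 moves.

b1 -> b2 -> b3 -> a3 -> a2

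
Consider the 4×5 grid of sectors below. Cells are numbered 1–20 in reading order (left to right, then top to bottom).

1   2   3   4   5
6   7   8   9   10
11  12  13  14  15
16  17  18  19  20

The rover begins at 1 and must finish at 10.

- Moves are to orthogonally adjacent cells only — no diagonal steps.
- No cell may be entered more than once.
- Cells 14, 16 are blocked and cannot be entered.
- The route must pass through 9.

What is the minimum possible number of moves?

Any route passes through 9 somewhere between 1 and 10. Summing Manhattan distances along the two legs (1 → 9 → 10) gives a lower bound of 4 + 1 = 5 moves.
A route of 5 moves achieves this: 1 → 6 → 7 → 8 → 9 → 10.
Since 5 matches the lower bound, it is optimal.

5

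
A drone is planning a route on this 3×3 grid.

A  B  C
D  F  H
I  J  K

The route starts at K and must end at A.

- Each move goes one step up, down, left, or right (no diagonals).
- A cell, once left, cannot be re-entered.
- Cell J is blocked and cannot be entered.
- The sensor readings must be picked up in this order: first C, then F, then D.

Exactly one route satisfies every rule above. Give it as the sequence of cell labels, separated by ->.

The waypoints must appear in the order C, F, D, with no cell reused.
Route from K: up 2 to C, left 1 to B, down 1 to F, left 1 to D, up 1 to A — 6 moves in all.
Check: order respected (C at step 2, F at step 4, D at step 5).

K -> H -> C -> B -> F -> D -> A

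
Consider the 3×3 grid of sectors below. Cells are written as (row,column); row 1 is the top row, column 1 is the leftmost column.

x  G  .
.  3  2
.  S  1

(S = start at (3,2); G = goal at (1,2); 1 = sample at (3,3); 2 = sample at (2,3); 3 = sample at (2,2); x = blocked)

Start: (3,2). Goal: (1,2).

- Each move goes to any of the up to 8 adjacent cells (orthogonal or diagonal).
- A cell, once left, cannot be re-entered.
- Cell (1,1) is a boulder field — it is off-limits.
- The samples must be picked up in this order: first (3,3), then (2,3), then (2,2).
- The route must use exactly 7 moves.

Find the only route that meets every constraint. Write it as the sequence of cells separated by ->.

(3,2) -> (3,3) -> (2,3) -> (1,3) -> (2,2) -> (3,1) -> (2,1) -> (1,2)

The waypoints must appear in the order (3,3), (2,3), (2,2), with no cell reused.
Route from (3,2): right 1 to (3,3), up 2 to (1,3), down-left 2 to (3,1), up 1 to (2,1), up-right 1 to (1,2) — 7 moves in all.
Check: order respected (1 at step 1, 2 at step 2, 3 at step 4); 7 moves as required.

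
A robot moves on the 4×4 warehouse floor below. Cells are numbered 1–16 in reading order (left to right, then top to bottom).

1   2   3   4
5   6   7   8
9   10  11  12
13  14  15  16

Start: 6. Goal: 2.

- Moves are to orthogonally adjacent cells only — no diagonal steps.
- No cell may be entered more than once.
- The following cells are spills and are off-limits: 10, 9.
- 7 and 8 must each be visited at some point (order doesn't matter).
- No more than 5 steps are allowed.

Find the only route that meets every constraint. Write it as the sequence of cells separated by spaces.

6 7 8 4 3 2

The 5-move cap with required stops at 7, 8 leaves no slack for detours.
Route from 6: 2× right (reaching 8), up to 4, 2× left (reaching 2) — 5 moves in all.
Check: all required cells visited; 5 ≤ 5 moves.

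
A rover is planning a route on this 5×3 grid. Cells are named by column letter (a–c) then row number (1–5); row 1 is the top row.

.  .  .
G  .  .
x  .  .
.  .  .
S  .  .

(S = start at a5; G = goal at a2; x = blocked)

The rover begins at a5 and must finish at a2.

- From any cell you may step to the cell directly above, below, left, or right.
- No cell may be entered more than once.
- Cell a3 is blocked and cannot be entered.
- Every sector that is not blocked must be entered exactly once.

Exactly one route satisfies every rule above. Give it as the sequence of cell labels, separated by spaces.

Need to visit all 14 open cells exactly once, starting at a5 and ending at a2.
Cell c1 has only two open neighbours (c2 and b1), so the path must pass straight through it: one of those is the cell it's entered from and the other is where it exits.
Route from a5: up to a4, right to b4, down to b5, right to c5, 2× up (reaching c3), left to b3, up to b2, right to c2, up to c1, 2× left (reaching a1), down to a2 — 13 moves in all.
Check: all 14 open cells covered.

a5 a4 b4 b5 c5 c4 c3 b3 b2 c2 c1 b1 a1 a2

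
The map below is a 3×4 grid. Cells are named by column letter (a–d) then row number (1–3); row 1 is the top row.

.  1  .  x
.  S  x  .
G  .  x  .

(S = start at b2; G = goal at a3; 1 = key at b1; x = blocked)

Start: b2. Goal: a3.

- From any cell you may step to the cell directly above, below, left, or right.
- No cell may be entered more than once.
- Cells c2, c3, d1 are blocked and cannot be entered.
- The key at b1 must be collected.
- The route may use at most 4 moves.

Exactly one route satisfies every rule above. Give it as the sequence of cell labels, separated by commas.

The budget equals the shortest possible length, so every move has to be on a shortest route through the required cells.
Route from b2: up 1 to b1, left 1 to a1, down 2 to a3 — 4 moves in all.
Check: all required cells visited; 4 ≤ 4 moves.

b2, b1, a1, a2, a3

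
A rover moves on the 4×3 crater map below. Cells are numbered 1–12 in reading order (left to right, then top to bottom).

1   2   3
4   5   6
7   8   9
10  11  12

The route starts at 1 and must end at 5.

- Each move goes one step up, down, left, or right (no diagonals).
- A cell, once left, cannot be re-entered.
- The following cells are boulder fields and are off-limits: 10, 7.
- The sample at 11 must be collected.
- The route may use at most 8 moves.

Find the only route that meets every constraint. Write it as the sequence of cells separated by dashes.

Any route must reach 11 and still end at 5 within 8 moves, so the order of the required stops is forced.
Route from 1: right 2 to 3, down 3 to 12, left 1 to 11, up 2 to 5 — 8 moves in all.
Check: all required cells visited; 8 ≤ 8 moves.

1 - 2 - 3 - 6 - 9 - 12 - 11 - 8 - 5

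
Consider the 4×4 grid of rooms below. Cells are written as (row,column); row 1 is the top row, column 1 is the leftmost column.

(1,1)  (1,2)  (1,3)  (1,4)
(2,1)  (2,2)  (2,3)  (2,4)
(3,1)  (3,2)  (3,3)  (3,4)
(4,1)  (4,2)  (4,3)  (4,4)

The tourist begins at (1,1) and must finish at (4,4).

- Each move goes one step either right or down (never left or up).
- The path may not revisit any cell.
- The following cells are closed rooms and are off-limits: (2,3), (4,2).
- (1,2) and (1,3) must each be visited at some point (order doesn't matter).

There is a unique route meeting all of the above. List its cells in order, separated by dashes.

Moves only go right or down, so the column and row indices never decrease.
Route from (1,1): 3× right (reaching (1,4)), 3× down (reaching (4,4)) — 6 moves in all.
Check: all required cells visited.

(1,1) - (1,2) - (1,3) - (1,4) - (2,4) - (3,4) - (4,4)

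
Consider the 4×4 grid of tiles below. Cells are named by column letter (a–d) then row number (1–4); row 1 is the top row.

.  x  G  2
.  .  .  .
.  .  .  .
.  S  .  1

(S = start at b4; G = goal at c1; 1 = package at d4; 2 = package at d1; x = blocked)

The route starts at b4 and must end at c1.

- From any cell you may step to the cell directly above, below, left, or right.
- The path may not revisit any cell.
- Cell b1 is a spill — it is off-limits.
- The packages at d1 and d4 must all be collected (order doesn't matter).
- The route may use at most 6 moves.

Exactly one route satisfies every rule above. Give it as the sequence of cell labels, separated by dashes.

The 6-move cap with required stops at d1, d4 leaves no slack for detours.
Route from b4: 2× right (reaching d4), 3× up (reaching d1), left to c1 — 6 moves in all.
Check: all required cells visited; 6 ≤ 6 moves.

b4 - c4 - d4 - d3 - d2 - d1 - c1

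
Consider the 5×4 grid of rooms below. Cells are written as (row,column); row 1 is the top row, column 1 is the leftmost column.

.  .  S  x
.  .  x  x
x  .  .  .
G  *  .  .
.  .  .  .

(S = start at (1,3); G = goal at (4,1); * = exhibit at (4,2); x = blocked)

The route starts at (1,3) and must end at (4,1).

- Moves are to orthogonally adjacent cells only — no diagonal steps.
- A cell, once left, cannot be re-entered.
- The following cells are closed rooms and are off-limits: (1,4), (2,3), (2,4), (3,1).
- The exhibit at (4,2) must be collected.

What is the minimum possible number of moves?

Any route passes through (4,2) somewhere between (1,3) and (4,1). Summing Manhattan distances along the two legs ((1,3) → (4,2) → (4,1)) gives a lower bound of 4 + 1 = 5 moves.
A route of 5 moves achieves this: (1,3) → (1,2) → (2,2) → (3,2) → (4,2) → (4,1).
Since 5 matches the lower bound, it is optimal.

5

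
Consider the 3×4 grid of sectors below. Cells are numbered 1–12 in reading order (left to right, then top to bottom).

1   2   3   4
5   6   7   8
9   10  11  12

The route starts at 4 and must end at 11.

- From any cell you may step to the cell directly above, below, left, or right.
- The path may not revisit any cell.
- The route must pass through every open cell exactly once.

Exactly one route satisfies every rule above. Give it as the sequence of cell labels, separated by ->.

4 -> 3 -> 2 -> 1 -> 5 -> 9 -> 10 -> 6 -> 7 -> 8 -> 12 -> 11

Need to visit all 12 open cells exactly once, starting at 4 and ending at 11.
Route from 4: 3× left (reaching 1), 2× down (reaching 9), right to 10, up to 6, 2× right (reaching 8), down to 12, left to 11 — 11 moves in all.
Check: all 12 open cells covered.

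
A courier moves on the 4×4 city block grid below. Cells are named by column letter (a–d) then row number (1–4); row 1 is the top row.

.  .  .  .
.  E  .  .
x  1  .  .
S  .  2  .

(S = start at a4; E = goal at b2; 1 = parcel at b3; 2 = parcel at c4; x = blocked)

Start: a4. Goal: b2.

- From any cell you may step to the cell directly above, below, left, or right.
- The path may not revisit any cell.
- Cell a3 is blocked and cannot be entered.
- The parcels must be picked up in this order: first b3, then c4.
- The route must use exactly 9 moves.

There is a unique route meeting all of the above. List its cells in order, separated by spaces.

The waypoints must appear in the order b3, c4, with no cell reused.
Route from a4: right 1 to b4, up 1 to b3, right 1 to c3, down 1 to c4, right 1 to d4, up 2 to d2, left 2 to b2 — 9 moves in all.
Check: order respected (1 at step 2, 2 at step 4); 9 moves as required.

a4 b4 b3 c3 c4 d4 d3 d2 c2 b2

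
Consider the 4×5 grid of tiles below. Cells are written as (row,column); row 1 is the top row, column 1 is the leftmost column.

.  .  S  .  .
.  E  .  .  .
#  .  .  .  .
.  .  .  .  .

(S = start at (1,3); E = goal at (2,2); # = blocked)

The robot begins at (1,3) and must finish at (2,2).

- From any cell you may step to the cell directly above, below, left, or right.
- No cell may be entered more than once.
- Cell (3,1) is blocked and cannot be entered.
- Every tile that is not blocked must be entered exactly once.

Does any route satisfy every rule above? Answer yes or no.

no

Cell (4,1) has only one open neighbour but is neither the start nor the goal, so a Hamiltonian route would have to both enter and leave it through the same neighbour — impossible without revisiting.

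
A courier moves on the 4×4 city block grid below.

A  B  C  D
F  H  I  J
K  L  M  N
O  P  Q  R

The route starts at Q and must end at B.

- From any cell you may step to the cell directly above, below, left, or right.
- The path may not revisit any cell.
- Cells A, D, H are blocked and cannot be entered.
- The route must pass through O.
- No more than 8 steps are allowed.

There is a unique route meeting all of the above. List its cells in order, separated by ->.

Q -> P -> O -> K -> L -> M -> I -> C -> B

Any route must reach O and still end at B within 8 moves, so the order of the required stops is forced.
Route from Q: left 2 to O, up 1 to K, right 2 to M, up 2 to C, left 1 to B — 8 moves in all.
Check: all required cells visited; 8 ≤ 8 moves.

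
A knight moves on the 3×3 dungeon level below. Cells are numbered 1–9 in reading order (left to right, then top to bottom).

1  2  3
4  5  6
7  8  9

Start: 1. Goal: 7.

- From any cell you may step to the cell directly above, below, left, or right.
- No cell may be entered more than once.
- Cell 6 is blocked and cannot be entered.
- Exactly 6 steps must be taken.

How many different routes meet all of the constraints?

0

Need simple routes of exactly 6 moves from 1 to 7 (Manhattan distance 2, so 2 moves are spent on a detour and 2 undoing it).
No route satisfies every constraint, so the count is 0.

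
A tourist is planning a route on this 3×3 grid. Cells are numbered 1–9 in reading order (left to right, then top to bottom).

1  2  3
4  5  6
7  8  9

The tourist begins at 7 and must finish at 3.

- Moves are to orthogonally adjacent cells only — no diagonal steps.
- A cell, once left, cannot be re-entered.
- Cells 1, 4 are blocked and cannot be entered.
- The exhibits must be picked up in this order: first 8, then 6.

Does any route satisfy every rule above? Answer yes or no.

yes

One route that works: 7 → 8 → 5 → 6 → 3.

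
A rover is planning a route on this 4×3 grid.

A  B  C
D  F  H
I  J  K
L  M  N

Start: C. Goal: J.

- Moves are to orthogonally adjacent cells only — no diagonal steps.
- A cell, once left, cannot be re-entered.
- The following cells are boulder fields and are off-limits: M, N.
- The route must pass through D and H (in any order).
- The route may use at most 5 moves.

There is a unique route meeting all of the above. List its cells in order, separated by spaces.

C H F D I J

The budget equals the shortest possible length, so every move has to be on a shortest route through the required cells.
Route from C: down to H, 2× left (reaching D), down to I, right to J — 5 moves in all.
Check: all required cells visited; 5 ≤ 5 moves.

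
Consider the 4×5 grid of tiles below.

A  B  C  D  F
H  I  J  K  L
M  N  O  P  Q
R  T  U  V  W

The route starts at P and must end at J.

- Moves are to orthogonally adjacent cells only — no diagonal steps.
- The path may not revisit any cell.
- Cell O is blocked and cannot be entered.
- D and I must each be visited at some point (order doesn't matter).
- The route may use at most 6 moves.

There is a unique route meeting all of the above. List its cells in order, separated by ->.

Any route must reach D and I and still end at J within 6 moves, so the order of the required stops is forced.
Route from P: up 2 to D, left 2 to B, down 1 to I, right 1 to J — 6 moves in all.
Check: all required cells visited; 6 ≤ 6 moves.

P -> K -> D -> C -> B -> I -> J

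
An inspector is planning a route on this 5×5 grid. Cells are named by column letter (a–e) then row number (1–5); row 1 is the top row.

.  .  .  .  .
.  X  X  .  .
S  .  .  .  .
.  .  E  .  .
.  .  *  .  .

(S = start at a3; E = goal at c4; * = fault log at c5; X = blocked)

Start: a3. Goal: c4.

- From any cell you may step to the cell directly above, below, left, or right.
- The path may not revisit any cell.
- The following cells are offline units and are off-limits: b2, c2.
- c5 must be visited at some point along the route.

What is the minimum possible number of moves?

5

Any route passes through c5 somewhere between a3 and c4. Summing Manhattan distances along the two legs (a3 → c5 → c4) gives a lower bound of 4 + 1 = 5 moves.
A route of 5 moves achieves this: a3 → a4 → a5 → b5 → c5 → c4.
Since 5 matches the lower bound, it is optimal.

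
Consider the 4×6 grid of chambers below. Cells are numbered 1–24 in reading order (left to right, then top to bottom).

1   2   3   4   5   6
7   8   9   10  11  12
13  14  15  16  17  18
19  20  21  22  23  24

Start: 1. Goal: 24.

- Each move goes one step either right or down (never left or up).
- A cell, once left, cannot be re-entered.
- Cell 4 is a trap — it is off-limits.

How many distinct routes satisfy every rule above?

A right/down-only route from 1 to 24 makes exactly 3 down-moves and 5 right-moves in some order.
With no other constraints that would be C(8,3) = 56 routes.
Subtract routes through each blocked cell (inclusion–exclusion for overlaps): − through 4: 10 → 46.
That gives 46 routes.

46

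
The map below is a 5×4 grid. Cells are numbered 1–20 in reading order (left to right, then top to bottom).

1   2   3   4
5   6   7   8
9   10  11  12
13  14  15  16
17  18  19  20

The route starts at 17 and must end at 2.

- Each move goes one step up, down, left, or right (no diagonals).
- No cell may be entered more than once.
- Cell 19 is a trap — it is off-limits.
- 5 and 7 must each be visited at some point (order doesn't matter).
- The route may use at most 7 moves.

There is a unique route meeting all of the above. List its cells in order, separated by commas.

Any route must reach 5 and 7 and still end at 2 within 7 moves, so the order of the required stops is forced.
Route from 17: up 3 to 5, right 2 to 7, up 1 to 3, left 1 to 2 — 7 moves in all.
Check: all required cells visited; 7 ≤ 7 moves.

17, 13, 9, 5, 6, 7, 3, 2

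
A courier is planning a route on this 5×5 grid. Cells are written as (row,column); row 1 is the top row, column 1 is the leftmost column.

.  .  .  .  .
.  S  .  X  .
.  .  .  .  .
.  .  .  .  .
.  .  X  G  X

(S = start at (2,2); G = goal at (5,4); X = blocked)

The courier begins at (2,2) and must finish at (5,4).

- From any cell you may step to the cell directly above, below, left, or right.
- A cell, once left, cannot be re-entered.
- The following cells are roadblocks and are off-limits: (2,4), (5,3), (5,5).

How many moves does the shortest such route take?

The Manhattan distance from (2,2) to (5,4) is |2−5| + |2−4| = 5, so at least 5 moves are needed.
A route of 5 moves achieves this: (2,2) → (3,2) → (4,2) → (4,3) → (4,4) → (5,4).
Since 5 matches the lower bound, it is optimal.

5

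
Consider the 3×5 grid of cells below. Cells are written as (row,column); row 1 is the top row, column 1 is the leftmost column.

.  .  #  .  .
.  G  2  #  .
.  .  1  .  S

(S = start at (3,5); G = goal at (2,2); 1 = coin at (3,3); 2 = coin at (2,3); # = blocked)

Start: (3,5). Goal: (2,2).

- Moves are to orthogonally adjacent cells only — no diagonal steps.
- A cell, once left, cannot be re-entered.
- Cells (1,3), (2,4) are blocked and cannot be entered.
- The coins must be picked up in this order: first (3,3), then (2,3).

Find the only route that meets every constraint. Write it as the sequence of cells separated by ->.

The waypoints must appear in the order (3,3), (2,3), with no cell reused.
Route from (3,5): 2× left (reaching (3,3)), up to (2,3), left to (2,2) — 4 moves in all.
Check: order respected (1 at step 2, 2 at step 3).

(3,5) -> (3,4) -> (3,3) -> (2,3) -> (2,2)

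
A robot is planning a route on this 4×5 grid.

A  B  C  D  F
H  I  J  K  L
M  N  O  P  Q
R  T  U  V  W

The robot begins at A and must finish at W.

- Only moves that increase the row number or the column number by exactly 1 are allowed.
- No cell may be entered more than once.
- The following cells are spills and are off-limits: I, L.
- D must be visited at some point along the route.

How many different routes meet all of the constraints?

A right/down-only route from A to W makes exactly 3 down-moves and 4 right-moves in some order.
With no other constraints that would be C(7,3) = 35 routes.
Split at D and multiply the segment counts (each segment already excludes blocked cells): A→D: 1; D→W: 2; product = 2.
That gives 2 routes.

2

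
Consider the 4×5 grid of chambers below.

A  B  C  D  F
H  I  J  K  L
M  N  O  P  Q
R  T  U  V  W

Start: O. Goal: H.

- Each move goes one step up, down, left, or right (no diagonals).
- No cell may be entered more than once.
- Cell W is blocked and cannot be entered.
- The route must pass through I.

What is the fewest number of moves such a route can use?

Any route passes through I somewhere between O and H. Summing Manhattan distances along the two legs (O → I → H) gives a lower bound of 2 + 1 = 3 moves.
A route of 3 moves achieves this: O → J → I → H.
Since 3 matches the lower bound, it is optimal.

3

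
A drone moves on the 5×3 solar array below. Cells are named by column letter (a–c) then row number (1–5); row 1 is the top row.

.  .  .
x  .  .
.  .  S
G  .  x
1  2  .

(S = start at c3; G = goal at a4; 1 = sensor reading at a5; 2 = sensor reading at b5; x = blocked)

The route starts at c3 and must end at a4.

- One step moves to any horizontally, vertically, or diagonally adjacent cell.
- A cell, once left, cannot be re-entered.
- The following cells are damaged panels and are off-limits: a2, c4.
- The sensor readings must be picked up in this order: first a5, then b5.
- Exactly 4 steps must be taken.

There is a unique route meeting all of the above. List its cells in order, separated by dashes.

The waypoints must appear in the order a5, b5, with no cell reused.
Route from c3: 2× down-left (reaching a5), right to b5, up-left to a4 — 4 moves in all.
Check: order respected (1 at step 2, 2 at step 3); 4 moves as required.

c3 - b4 - a5 - b5 - a4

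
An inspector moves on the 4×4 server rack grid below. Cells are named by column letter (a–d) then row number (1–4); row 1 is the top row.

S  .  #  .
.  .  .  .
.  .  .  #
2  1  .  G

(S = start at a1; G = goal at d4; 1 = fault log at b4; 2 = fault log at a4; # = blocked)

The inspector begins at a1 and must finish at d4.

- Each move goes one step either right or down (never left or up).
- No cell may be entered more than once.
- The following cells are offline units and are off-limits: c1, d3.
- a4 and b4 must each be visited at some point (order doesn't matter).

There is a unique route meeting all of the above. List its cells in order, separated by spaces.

a1 a2 a3 a4 b4 c4 d4

Moves only go right or down, so the column and row indices never decrease.
Route from a1: 3× down (reaching a4), 3× right (reaching d4) — 6 moves in all.
Check: all required cells visited.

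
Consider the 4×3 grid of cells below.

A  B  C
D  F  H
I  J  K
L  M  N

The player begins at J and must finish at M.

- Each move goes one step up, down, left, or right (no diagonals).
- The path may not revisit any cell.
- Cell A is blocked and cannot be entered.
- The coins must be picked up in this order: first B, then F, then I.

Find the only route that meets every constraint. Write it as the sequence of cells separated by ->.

The waypoints must appear in the order B, F, I, with no cell reused.
Route from J: right 1 to K, up 2 to C, left 1 to B, down 1 to F, left 1 to D, down 2 to L, right 1 to M — 9 moves in all.
Check: order respected (B at step 4, F at step 5, I at step 7).

J -> K -> H -> C -> B -> F -> D -> I -> L -> M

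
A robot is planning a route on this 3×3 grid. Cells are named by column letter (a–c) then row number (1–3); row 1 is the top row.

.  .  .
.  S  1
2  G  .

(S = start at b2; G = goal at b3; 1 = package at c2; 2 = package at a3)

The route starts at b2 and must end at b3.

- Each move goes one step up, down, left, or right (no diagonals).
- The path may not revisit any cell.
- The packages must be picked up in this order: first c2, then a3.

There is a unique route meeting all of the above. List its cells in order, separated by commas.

The waypoints must appear in the order c2, a3, with no cell reused.
Route from b2: right to c2, up to c1, 2× left (reaching a1), 2× down (reaching a3), right to b3 — 7 moves in all.
Check: order respected (1 at step 1, 2 at step 6).

b2, c2, c1, b1, a1, a2, a3, b3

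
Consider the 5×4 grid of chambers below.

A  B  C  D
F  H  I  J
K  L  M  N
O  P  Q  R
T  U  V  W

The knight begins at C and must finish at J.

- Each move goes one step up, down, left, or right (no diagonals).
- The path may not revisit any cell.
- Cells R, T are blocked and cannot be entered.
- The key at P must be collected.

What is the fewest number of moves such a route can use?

8

Any route passes through P somewhere between C and J. Summing Manhattan distances along the two legs (C → P → J) gives a lower bound of 4 + 4 = 8 moves.
A route of 8 moves achieves this: C → I → H → L → P → Q → M → N → J.
Since 8 matches the lower bound, it is optimal.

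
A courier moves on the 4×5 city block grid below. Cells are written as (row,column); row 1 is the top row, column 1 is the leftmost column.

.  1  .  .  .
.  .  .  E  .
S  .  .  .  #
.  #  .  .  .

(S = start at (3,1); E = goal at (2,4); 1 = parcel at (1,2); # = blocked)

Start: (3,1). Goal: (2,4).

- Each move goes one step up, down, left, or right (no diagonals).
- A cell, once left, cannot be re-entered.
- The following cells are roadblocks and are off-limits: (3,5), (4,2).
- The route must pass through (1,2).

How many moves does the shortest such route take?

6

Any route passes through (1,2) somewhere between (3,1) and (2,4). Summing Manhattan distances along the two legs ((3,1) → (1,2) → (2,4)) gives a lower bound of 3 + 3 = 6 moves.
A route of 6 moves achieves this: (3,1) → (2,1) → (1,1) → (1,2) → (2,2) → (2,3) → (2,4).
Since 6 matches the lower bound, it is optimal.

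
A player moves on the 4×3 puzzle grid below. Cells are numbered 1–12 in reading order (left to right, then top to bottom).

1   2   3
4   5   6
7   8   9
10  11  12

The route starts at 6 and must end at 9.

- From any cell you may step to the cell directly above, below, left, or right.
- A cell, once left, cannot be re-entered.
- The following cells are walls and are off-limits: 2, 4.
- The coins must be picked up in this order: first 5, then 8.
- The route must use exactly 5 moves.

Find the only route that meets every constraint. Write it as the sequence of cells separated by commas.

6, 5, 8, 11, 12, 9

The waypoints must appear in the order 5, 8, with no cell reused.
Route from 6: left 1 to 5, down 2 to 11, right 1 to 12, up 1 to 9 — 5 moves in all.
Check: order respected (5 at step 1, 8 at step 2); 5 moves as required.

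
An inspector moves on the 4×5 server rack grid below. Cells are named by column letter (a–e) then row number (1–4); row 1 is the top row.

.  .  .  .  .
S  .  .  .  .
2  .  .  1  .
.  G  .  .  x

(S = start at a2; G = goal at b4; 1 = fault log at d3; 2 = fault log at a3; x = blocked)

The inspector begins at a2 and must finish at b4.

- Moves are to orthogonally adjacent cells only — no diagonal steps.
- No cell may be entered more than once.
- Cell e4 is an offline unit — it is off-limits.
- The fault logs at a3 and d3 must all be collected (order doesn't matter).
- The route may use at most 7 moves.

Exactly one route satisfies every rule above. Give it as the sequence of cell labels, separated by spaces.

The 7-move cap with required stops at a3, d3 leaves no slack for detours.
Route from a2: down to a3, 3× right (reaching d3), down to d4, 2× left (reaching b4) — 7 moves in all.
Check: all required cells visited; 7 ≤ 7 moves.

a2 a3 b3 c3 d3 d4 c4 b4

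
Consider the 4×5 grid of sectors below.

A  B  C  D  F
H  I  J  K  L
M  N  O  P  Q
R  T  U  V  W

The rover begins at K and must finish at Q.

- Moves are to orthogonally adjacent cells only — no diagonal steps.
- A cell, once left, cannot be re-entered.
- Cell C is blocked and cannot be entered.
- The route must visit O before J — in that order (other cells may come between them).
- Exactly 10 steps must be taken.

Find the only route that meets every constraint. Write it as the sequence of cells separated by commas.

K, P, O, J, I, N, T, U, V, W, Q

The waypoints must appear in the order O, J, with no cell reused.
Route from K: down to P, left to O, up to J, left to I, 2× down (reaching T), 3× right (reaching W), up to Q — 10 moves in all.
Check: order respected (O at step 2, J at step 3); 10 moves as required.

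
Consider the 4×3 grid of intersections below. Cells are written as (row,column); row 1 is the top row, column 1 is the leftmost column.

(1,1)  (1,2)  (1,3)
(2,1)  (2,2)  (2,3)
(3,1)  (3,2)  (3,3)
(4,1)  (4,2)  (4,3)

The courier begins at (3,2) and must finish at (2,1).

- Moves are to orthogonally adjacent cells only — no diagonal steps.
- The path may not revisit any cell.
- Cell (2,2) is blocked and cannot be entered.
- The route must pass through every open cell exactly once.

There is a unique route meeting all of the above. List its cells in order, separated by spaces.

(3,2) (3,1) (4,1) (4,2) (4,3) (3,3) (2,3) (1,3) (1,2) (1,1) (2,1)

Need to visit all 11 open cells exactly once, starting at (3,2) and ending at (2,1).
Cell (1,3) has only two open neighbours ((2,3) and (1,2)), so the path must pass straight through it: one of those is the cell it's entered from and the other is where it exits.
Route from (3,2): left to (3,1), down to (4,1), 2× right (reaching (4,3)), 3× up (reaching (1,3)), 2× left (reaching (1,1)), down to (2,1) — 10 moves in all.
Check: all 11 open cells covered.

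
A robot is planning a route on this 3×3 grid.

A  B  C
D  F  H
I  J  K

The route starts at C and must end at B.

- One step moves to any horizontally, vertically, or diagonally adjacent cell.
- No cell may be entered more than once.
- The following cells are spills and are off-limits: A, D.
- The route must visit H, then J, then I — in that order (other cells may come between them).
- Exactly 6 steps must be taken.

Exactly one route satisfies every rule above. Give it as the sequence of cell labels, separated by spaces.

The waypoints must appear in the order H, J, I, with no cell reused.
Route from C: down 2 to K, left 2 to I, up-right 1 to F, up 1 to B — 6 moves in all.
Check: order respected (H at step 1, J at step 3, I at step 4); 6 moves as required.

C H K J I F B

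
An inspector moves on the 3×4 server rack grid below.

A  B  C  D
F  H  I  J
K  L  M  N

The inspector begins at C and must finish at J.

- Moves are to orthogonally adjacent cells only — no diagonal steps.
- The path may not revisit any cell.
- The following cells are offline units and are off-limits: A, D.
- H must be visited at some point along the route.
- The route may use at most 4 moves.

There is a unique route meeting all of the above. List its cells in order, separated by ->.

Any route must reach H and still end at J within 4 moves, so the order of the required stops is forced.
Route from C: left 1 to B, down 1 to H, right 2 to J — 4 moves in all.
Check: all required cells visited; 4 ≤ 4 moves.

C -> B -> H -> I -> J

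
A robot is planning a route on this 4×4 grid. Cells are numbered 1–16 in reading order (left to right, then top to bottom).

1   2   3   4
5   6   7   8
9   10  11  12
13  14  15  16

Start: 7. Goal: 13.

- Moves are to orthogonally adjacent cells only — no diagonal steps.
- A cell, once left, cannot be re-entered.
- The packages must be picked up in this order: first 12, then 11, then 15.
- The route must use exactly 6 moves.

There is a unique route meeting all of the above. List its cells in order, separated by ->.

7 -> 8 -> 12 -> 11 -> 15 -> 14 -> 13

The waypoints must appear in the order 12, 11, 15, with no cell reused.
Route from 7: right to 8, down to 12, left to 11, down to 15, 2× left (reaching 13) — 6 moves in all.
Check: order respected (12 at step 2, 11 at step 3, 15 at step 4); 6 moves as required.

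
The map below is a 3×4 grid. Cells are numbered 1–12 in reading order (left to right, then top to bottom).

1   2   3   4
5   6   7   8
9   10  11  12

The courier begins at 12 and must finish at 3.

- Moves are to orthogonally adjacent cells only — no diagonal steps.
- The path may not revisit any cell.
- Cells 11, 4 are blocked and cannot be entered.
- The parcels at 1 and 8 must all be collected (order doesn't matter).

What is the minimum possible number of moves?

7

Any route passes through 1 and 8 in some order between 12 and 3. Summing Manhattan distances along each leg and taking the cheapest ordering (12 → 8 → 1 → 3) gives a lower bound of 1 + 4 + 2 = 7 moves.
A route of 7 moves achieves this: 12 → 8 → 7 → 6 → 5 → 1 → 2 → 3.
Since 7 matches the lower bound, it is optimal.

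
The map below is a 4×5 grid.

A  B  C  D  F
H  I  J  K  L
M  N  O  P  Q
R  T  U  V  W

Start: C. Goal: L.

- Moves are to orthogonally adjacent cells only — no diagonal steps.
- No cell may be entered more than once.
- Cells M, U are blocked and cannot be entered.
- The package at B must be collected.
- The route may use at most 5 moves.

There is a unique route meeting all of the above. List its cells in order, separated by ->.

The budget equals the shortest possible length, so every move has to be on a shortest route through the required cells.
Route from C: left 1 to B, down 1 to I, right 3 to L — 5 moves in all.
Check: all required cells visited; 5 ≤ 5 moves.

C -> B -> I -> J -> K -> L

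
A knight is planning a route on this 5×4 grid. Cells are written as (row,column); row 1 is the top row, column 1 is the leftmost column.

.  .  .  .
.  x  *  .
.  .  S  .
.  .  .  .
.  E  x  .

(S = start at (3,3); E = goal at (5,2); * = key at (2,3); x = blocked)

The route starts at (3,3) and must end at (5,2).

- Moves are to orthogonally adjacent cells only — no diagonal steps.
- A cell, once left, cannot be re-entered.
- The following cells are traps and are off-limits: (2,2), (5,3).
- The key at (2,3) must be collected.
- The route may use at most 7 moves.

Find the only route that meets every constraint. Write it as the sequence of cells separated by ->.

The 7-move cap with required stops at (2,3) leaves no slack for detours.
Route from (3,3): up 1 to (2,3), right 1 to (2,4), down 2 to (4,4), left 2 to (4,2), down 1 to (5,2) — 7 moves in all.
Check: all required cells visited; 7 ≤ 7 moves.

(3,3) -> (2,3) -> (2,4) -> (3,4) -> (4,4) -> (4,3) -> (4,2) -> (5,2)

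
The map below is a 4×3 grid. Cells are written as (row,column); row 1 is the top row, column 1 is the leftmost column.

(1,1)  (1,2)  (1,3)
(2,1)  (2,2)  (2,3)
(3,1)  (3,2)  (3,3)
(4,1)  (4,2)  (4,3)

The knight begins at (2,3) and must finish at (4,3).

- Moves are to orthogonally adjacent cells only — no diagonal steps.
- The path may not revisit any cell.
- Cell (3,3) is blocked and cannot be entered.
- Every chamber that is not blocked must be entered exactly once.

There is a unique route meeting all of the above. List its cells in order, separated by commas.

(2,3), (1,3), (1,2), (1,1), (2,1), (2,2), (3,2), (3,1), (4,1), (4,2), (4,3)

Need to visit all 11 open cells exactly once, starting at (2,3) and ending at (4,3).
Cell (1,1) has only two open neighbours ((2,1) and (1,2)), so the path must pass straight through it: one of those is the cell it's entered from and the other is where it exits.
Route from (2,3): up 1 to (1,3), left 2 to (1,1), down 1 to (2,1), right 1 to (2,2), down 1 to (3,2), left 1 to (3,1), down 1 to (4,1), right 2 to (4,3) — 10 moves in all.
Check: all 11 open cells covered.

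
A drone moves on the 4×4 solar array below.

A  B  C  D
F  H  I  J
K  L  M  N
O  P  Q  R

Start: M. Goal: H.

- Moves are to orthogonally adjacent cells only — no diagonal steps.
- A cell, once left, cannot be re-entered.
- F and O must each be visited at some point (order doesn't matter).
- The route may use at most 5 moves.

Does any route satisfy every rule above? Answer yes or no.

no

Even ignoring the no-revisit rule, getting from M to H, taking the cheapest ordering M → O → F → H needs at least 3 + 2 + 1 = 6 moves (Manhattan distance per leg), which exceeds the 5-move limit.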